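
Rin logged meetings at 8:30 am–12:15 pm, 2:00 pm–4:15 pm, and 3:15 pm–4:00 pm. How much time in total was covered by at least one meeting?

Merged: 8:30 am–12:15 pm, 2:00 pm–4:15 pm.
Lengths: 3 h 45 min + 2 h 15 min = 6 h.

6 h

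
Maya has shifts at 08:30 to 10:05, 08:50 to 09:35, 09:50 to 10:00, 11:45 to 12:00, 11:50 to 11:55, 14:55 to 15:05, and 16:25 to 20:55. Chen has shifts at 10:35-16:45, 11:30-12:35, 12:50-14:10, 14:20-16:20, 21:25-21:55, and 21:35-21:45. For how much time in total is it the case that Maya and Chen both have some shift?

A, merged: 08:30–10:05, 11:45–12:00, 14:55–15:05, 16:25–20:55.
B, merged: 10:35–16:45, 21:25–21:55.
A ∩ B = 11:45–12:00, 14:55–15:05, 16:25–16:45.
Total: 15 min + 10 min + 20 min = 45 min.

45 min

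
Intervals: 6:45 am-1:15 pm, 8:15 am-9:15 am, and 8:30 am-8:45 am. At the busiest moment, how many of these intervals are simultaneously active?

3

At 8:30 am, 3 of the intervals are simultaneously active.
No point has more.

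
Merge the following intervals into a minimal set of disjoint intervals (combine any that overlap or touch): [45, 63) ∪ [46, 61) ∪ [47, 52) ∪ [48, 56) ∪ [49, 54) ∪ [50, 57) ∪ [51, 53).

[46, 61) overlaps/touches [45, 63) → extend to [45, 63).
[47, 52) overlaps/touches [45, 63) → extend to [45, 63).
[48, 56) overlaps/touches [45, 63) → extend to [45, 63).
[49, 54) overlaps/touches [45, 63) → extend to [45, 63).
[50, 57) overlaps/touches [45, 63) → extend to [45, 63).
[51, 53) overlaps/touches [45, 63) → extend to [45, 63).

[45, 63)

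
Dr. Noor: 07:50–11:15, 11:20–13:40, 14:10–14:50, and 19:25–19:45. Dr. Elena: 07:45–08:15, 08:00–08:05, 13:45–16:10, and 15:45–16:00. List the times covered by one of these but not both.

07:45-07:50, 08:15-11:15, 11:20-13:40, 13:45-14:10, 14:50-16:10, 19:25-19:45

Merge the second list: 07:45-08:15, 13:45-16:10.
Only in the first: 08:15-11:15, 11:20-13:40, 19:25-19:45.
Only in the second: 07:45-07:50, 13:45-14:10, 14:50-16:10.
Together these are the periods covered by exactly one.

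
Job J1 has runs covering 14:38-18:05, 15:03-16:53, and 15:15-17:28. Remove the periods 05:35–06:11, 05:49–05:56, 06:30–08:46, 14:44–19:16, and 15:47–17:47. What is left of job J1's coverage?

First set merges to 14:38-18:05.
Second set merges to 05:35-06:11, 06:30-08:46, 14:44-19:16.
14:38-18:05 with B removed leaves 14:38-14:44.

14:38-14:44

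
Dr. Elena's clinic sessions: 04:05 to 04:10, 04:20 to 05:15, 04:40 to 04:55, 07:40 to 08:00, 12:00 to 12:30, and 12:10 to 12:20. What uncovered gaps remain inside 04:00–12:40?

04:00–04:05, 04:10–04:20, 05:15–07:40, 08:00–12:00, 12:30–12:40

After merging, the occupied span is 04:05–04:10, 04:20–05:15, 07:40–08:00, 12:00–12:30.
Uncovered inside 04:00–12:40: 04:00–04:05, 04:10–04:20, 05:15–07:40, 08:00–12:00, 12:30–12:40.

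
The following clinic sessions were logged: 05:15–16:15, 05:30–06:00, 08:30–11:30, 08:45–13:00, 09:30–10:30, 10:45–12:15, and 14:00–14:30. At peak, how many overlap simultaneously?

At 09:30, 4 of the intervals are simultaneously active.
No point has more.

4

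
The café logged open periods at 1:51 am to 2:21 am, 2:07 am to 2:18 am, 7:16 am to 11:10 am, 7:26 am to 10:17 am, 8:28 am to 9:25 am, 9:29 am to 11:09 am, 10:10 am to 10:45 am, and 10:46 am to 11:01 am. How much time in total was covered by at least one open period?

4 h 24 min

Merged: 1:51 am–2:21 am, 7:16 am–11:10 am.
Lengths: 30 min + 3 h 54 min = 4 h 24 min.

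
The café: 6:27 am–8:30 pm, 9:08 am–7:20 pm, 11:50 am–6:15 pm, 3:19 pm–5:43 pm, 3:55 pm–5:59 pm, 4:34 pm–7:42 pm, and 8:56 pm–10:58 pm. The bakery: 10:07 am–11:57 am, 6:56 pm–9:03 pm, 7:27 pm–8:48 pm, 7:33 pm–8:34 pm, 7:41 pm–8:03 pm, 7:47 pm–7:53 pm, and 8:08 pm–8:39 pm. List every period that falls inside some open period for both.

Merge the first list: 6:27 am-8:30 pm, 8:56 pm-10:58 pm.
Merge the second list: 10:07 am-11:57 am, 6:56 pm-9:03 pm.
6:27 am-8:30 pm overlaps B on 10:07 am-11:57 am, 6:56 pm-8:30 pm.
8:56 pm-10:58 pm overlaps B on 8:56 pm-9:03 pm.

10:07 am-11:57 am, 6:56 pm-8:30 pm, 8:56 pm-9:03 pm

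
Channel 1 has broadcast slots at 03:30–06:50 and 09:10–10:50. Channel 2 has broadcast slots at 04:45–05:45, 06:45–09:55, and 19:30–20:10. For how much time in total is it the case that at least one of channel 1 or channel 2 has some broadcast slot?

A ∪ B = 03:30–10:50, 19:30–20:10.
Total: 7 h 20 min + 40 min = 8 h.

8 h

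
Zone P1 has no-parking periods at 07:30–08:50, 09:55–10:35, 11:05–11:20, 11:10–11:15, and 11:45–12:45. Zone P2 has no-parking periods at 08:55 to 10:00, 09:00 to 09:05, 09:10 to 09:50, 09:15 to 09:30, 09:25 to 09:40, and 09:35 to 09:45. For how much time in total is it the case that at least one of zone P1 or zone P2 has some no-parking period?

A, merged: 07:30–08:50, 09:55–10:35, 11:05–11:20, 11:45–12:45.
B, merged: 08:55–10:00.
A ∪ B = 07:30–08:50, 08:55–10:35, 11:05–11:20, 11:45–12:45.
Total: 1 h 20 min + 1 h 40 min + 15 min + 1 h = 4 h 15 min.

4 h 15 min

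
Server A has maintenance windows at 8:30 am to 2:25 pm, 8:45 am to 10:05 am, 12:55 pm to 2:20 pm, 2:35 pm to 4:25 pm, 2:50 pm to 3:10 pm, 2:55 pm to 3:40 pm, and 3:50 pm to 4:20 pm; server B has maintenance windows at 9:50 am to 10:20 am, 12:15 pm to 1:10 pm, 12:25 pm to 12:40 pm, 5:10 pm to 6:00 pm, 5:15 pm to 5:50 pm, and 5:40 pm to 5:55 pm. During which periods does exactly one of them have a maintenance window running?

Merge the first list: 8:30 am–2:25 pm, 2:35 pm–4:25 pm.
Merge the second list: 9:50 am–10:20 am, 12:15 pm–1:10 pm, 5:10 pm–6:00 pm.
A \ B = 8:30 am–9:50 am, 10:20 am–12:15 pm, 1:10 pm–2:25 pm, 2:35 pm–4:25 pm.
B \ A = 5:10 pm–6:00 pm.
Union of the two gives the symmetric difference.

8:30 am–9:50 am, 10:20 am–12:15 pm, 1:10 pm–2:25 pm, 2:35 pm–4:25 pm, 5:10 pm–6:00 pm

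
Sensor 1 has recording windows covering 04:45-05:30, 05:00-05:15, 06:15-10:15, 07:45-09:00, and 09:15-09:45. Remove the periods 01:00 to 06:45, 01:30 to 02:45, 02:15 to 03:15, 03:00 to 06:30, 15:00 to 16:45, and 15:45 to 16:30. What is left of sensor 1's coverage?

06:45-10:15

A, merged: 04:45-05:30, 06:15-10:15.
B, merged: 01:00-06:45, 15:00-16:45.
04:45-05:30 lies entirely inside B → drops out.
06:15-10:15 with B removed leaves 06:45-10:15.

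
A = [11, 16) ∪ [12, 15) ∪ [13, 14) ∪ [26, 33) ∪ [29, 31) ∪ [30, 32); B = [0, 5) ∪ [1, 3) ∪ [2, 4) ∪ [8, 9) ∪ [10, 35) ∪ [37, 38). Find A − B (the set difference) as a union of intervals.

none

A, merged: [11, 16), [26, 33).
B, merged: [0, 5), [8, 9), [10, 35), [37, 38).
[11, 16): entirely removed.
[26, 33): entirely removed.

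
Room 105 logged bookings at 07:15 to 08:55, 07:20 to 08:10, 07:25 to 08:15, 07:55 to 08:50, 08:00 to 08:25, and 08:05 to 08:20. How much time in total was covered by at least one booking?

Merged: 07:15-08:55.
Length: 1 h 40 min.

1 h 40 min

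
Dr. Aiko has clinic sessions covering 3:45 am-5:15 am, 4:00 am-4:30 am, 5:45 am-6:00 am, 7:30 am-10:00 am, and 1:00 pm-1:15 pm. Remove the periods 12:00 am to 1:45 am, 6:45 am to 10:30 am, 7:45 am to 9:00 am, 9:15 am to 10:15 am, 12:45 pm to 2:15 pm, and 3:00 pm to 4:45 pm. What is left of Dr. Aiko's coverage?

3:45 am-5:15 am, 5:45 am-6:00 am

A, merged: 3:45 am-5:15 am, 5:45 am-6:00 am, 7:30 am-10:00 am, 1:00 pm-1:15 pm.
B, merged: 12:00 am-1:45 am, 6:45 am-10:30 am, 12:45 pm-2:15 pm, 3:00 pm-4:45 pm.
3:45 am-5:15 am: no B overlap → unchanged.
5:45 am-6:00 am: no B overlap → unchanged.
7:30 am-10:00 am: fully covered by B → removed.
1:00 pm-1:15 pm: fully covered by B → removed.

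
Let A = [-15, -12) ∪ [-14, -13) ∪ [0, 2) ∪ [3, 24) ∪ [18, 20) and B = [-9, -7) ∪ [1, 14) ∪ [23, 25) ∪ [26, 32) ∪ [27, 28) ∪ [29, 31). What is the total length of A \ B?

13

A, merged: [-15, -12), [0, 2), [3, 24).
B, merged: [-9, -7), [1, 14), [23, 25), [26, 32).
A \ B = [-15, -12), [0, 1), [14, 23).
Total: 3 + 1 + 9 = 13.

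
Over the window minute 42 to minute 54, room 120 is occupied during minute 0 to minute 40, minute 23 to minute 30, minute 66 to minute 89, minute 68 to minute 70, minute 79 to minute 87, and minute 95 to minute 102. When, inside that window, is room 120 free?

minute 42 to minute 54

The merged coverage is minute 0 to minute 40, minute 66 to minute 89, minute 95 to minute 102.
Gaps within minute 42 to minute 54: minute 42 to minute 54.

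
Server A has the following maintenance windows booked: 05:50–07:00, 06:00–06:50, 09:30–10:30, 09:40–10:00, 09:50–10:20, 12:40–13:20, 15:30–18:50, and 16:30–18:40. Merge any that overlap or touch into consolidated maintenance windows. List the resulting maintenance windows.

06:00–06:50 overlaps/touches 05:50–07:00 → extend to 05:50–07:00.
09:30–10:30 is disjoint → start new block.
09:40–10:00 overlaps/touches 09:30–10:30 → extend to 09:30–10:30.
09:50–10:20 overlaps/touches 09:30–10:30 → extend to 09:30–10:30.
12:40–13:20 is disjoint → start new block.
15:30–18:50 is disjoint → start new block.
16:30–18:40 overlaps/touches 15:30–18:50 → extend to 15:30–18:50.

05:50–07:00, 09:30–10:30, 12:40–13:20, 15:30–18:50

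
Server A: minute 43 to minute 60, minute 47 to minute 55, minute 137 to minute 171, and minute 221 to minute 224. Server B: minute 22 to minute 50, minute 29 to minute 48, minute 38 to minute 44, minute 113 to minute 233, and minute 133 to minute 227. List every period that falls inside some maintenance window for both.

First set merges to minute 43 to minute 60, minute 137 to minute 171, minute 221 to minute 224.
Second set merges to minute 22 to minute 50, minute 113 to minute 233.
minute 43 to minute 60 ∩ B → minute 43 to minute 50.
minute 137 to minute 171 ∩ B → minute 137 to minute 171.
minute 221 to minute 224 ∩ B → minute 221 to minute 224.

minute 43 to minute 50, minute 137 to minute 171, minute 221 to minute 224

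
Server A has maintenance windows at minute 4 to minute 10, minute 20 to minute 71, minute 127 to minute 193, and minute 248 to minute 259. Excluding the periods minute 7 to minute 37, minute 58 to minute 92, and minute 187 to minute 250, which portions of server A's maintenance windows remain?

minute 4 to minute 10 with B removed leaves minute 4 to minute 7.
minute 20 to minute 71 with B removed leaves minute 37 to minute 58.
minute 127 to minute 193 with B removed leaves minute 127 to minute 187.
minute 248 to minute 259 with B removed leaves minute 250 to minute 259.

minute 4 to minute 7, minute 37 to minute 58, minute 127 to minute 187, minute 250 to minute 259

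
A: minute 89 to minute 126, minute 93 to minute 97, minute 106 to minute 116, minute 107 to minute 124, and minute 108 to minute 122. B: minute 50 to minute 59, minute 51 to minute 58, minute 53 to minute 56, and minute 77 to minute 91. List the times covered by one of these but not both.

minute 50 to minute 59, minute 77 to minute 89, minute 91 to minute 126

First set merges to minute 89 to minute 126.
Second set merges to minute 50 to minute 59, minute 77 to minute 91.
A \ B = minute 91 to minute 126.
B \ A = minute 50 to minute 59, minute 77 to minute 89.
Union of the two gives the symmetric difference.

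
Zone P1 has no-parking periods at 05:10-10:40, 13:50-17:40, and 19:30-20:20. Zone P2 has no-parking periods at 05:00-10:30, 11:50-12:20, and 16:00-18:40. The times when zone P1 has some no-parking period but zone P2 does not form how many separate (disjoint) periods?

3

A \ B = 10:30–10:40, 13:50–16:00, 19:30–20:20.
That is 3 disjoint pieces.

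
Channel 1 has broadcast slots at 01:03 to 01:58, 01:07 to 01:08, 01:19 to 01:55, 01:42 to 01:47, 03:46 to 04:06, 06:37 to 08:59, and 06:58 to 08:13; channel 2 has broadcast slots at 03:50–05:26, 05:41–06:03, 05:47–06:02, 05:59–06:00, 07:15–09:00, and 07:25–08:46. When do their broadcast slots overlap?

A, merged: 01:03–01:58, 03:46–04:06, 06:37–08:59.
B, merged: 03:50–05:26, 05:41–06:03, 07:15–09:00.
01:03–01:58 falls entirely outside B.
03:46–04:06 overlaps B on 03:50–04:06.
06:37–08:59 overlaps B on 07:15–08:59.

03:50–04:06, 07:15–08:59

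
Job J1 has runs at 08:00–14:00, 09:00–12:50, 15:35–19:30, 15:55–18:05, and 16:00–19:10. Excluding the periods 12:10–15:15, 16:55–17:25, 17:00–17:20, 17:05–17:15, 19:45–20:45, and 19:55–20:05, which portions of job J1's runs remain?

08:00-12:10, 15:35-16:55, 17:25-19:30

Merge the first list: 08:00-14:00, 15:35-19:30.
Merge the second list: 12:10-15:15, 16:55-17:25, 19:45-20:45.
08:00-14:00 \ B = 08:00-12:10.
15:35-19:30 \ B = 15:35-16:55, 17:25-19:30.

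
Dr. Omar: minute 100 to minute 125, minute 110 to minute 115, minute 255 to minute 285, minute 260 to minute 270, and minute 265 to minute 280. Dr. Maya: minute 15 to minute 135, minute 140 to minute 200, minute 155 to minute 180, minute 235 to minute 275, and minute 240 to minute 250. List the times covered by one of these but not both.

Merge the first list: minute 100 to minute 125, minute 255 to minute 285.
Merge the second list: minute 15 to minute 135, minute 140 to minute 200, minute 235 to minute 275.
A but not B: minute 275 to minute 285.
B but not A: minute 15 to minute 100, minute 125 to minute 135, minute 140 to minute 200, minute 235 to minute 255.
Combining gives A △ B.

minute 15 to minute 100, minute 125 to minute 135, minute 140 to minute 200, minute 235 to minute 255, minute 275 to minute 285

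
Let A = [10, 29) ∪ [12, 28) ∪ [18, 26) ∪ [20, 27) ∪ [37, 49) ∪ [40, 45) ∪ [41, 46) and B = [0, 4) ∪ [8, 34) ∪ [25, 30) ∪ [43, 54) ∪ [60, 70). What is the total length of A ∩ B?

Merge the first list: [10, 29), [37, 49).
Merge the second list: [0, 4), [8, 34), [43, 54), [60, 70).
A ∩ B = [10, 29), [43, 49).
Total: 19 + 6 = 25.

25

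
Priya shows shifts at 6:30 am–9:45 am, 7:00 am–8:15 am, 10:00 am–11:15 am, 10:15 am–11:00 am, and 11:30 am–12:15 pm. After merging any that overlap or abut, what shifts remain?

7:00 am–8:15 am overlaps/touches 6:30 am–9:45 am → extend to 6:30 am–9:45 am.
10:00 am–11:15 am is disjoint → start new block.
10:15 am–11:00 am overlaps/touches 10:00 am–11:15 am → extend to 10:00 am–11:15 am.
11:30 am–12:15 pm is disjoint → start new block.

6:30 am–9:45 am, 10:00 am–11:15 am, 11:30 am–12:15 pm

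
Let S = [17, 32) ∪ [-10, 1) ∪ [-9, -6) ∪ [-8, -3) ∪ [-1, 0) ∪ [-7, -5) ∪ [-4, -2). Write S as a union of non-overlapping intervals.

[-10, 1) ∪ [17, 32)

Sort by start: [-10, 1), [-9, -6), [-8, -3), [-7, -5), [-4, -2), [-1, 0), [17, 32).
[-9, -6) overlaps/touches [-10, 1) → extend to [-10, 1).
[-8, -3) overlaps/touches [-10, 1) → extend to [-10, 1).
[-7, -5) overlaps/touches [-10, 1) → extend to [-10, 1).
[-4, -2) overlaps/touches [-10, 1) → extend to [-10, 1).
[-1, 0) overlaps/touches [-10, 1) → extend to [-10, 1).
[17, 32) is disjoint → start new block.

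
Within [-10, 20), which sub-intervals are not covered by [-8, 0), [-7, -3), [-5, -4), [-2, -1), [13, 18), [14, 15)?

The merged coverage is [-8, 0), [13, 18).
Complement within [-10, 20): [-10, -8), [0, 13), [18, 20).

[-10, -8) ∪ [0, 13) ∪ [18, 20)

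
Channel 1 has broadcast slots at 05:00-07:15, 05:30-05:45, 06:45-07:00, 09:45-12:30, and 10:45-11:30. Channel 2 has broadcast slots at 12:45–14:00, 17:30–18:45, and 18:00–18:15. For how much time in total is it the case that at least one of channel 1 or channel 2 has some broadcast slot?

First set merges to 05:00–07:15, 09:45–12:30.
Second set merges to 12:45–14:00, 17:30–18:45.
A ∪ B = 05:00–07:15, 09:45–12:30, 12:45–14:00, 17:30–18:45.
Total: 2 h 15 min + 2 h 45 min + 1 h 15 min + 1 h 15 min = 7 h 30 min.

7 h 30 min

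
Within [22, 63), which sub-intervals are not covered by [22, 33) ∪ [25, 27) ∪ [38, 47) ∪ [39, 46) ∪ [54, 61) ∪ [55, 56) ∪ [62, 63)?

[33, 38) ∪ [47, 54) ∪ [61, 62)

The merged coverage is [22, 33), [38, 47), [54, 61), [62, 63).
Complement within [22, 63): [33, 38), [47, 54), [61, 62).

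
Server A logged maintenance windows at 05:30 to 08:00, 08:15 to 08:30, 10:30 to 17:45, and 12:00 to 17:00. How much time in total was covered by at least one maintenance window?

Merged: 05:30–08:00, 08:15–08:30, 10:30–17:45.
Lengths: 2 h 30 min + 15 min + 7 h 15 min = 10 h.

10 h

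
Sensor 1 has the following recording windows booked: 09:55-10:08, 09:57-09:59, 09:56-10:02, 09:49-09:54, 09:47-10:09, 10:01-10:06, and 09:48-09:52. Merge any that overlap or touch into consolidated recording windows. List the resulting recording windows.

Sort by start: 09:47-10:09, 09:48-09:52, 09:49-09:54, 09:55-10:08, 09:56-10:02, 09:57-09:59, 10:01-10:06.
09:48-09:52 overlaps/touches 09:47-10:09 → extend to 09:47-10:09.
09:49-09:54 overlaps/touches 09:47-10:09 → extend to 09:47-10:09.
09:55-10:08 overlaps/touches 09:47-10:09 → extend to 09:47-10:09.
09:56-10:02 overlaps/touches 09:47-10:09 → extend to 09:47-10:09.
09:57-09:59 overlaps/touches 09:47-10:09 → extend to 09:47-10:09.
10:01-10:06 overlaps/touches 09:47-10:09 → extend to 09:47-10:09.

09:47-10:09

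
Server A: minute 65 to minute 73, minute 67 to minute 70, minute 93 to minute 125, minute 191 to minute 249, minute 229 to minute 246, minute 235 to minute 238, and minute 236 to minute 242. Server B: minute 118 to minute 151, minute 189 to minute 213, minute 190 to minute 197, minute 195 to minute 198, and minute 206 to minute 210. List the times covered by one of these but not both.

A, merged: minute 65 to minute 73, minute 93 to minute 125, minute 191 to minute 249.
B, merged: minute 118 to minute 151, minute 189 to minute 213.
A but not B: minute 65 to minute 73, minute 93 to minute 118, minute 213 to minute 249.
B but not A: minute 125 to minute 151, minute 189 to minute 191.
Combining gives A △ B.

minute 65 to minute 73, minute 93 to minute 118, minute 125 to minute 151, minute 189 to minute 191, minute 213 to minute 249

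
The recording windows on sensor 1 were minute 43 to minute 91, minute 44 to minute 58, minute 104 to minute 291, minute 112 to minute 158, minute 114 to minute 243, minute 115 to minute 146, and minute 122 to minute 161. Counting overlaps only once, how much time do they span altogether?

235 minutes

Merged: minute 43 to minute 91, minute 104 to minute 291.
Lengths: 48 minutes + 187 minutes = 235 minutes.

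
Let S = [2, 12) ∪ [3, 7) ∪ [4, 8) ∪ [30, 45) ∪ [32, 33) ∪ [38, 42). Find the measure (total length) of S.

25

Merged: [2, 12), [30, 45).
Lengths: 10 + 15 = 25.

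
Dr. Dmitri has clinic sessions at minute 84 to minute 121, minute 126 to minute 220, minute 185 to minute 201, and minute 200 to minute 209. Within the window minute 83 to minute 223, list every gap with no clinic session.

The merged coverage is minute 84 to minute 121, minute 126 to minute 220.
Gaps within minute 83 to minute 223: minute 83 to minute 84, minute 121 to minute 126, minute 220 to minute 223.

minute 83 to minute 84, minute 121 to minute 126, minute 220 to minute 223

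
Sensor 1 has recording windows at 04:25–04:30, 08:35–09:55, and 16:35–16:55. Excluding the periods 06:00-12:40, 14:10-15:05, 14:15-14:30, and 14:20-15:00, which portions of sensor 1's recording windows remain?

04:25-04:30, 16:35-16:55

B, merged: 06:00-12:40, 14:10-15:05.
04:25-04:30 is untouched.
08:35-09:55 lies entirely inside B → drops out.
16:35-16:55 is untouched.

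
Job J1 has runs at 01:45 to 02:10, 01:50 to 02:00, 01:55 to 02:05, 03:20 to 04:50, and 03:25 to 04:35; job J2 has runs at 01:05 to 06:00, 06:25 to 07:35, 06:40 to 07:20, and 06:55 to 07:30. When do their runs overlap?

First set merges to 01:45–02:10, 03:20–04:50.
Second set merges to 01:05–06:00, 06:25–07:35.
01:45–02:10 meets the second set on 01:45–02:10.
03:20–04:50 meets the second set on 03:20–04:50.

01:45–02:10, 03:20–04:50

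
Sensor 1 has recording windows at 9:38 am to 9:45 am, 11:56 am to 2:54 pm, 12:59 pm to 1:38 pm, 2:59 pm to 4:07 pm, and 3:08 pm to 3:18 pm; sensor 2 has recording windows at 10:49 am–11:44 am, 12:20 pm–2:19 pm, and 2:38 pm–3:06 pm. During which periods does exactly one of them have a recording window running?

9:38 am-9:45 am, 10:49 am-11:44 am, 11:56 am-12:20 pm, 2:19 pm-2:38 pm, 2:54 pm-2:59 pm, 3:06 pm-4:07 pm

First set merges to 9:38 am-9:45 am, 11:56 am-2:54 pm, 2:59 pm-4:07 pm.
Only in the first: 9:38 am-9:45 am, 11:56 am-12:20 pm, 2:19 pm-2:38 pm, 3:06 pm-4:07 pm.
Only in the second: 10:49 am-11:44 am, 2:54 pm-2:59 pm.
Together these are the periods covered by exactly one.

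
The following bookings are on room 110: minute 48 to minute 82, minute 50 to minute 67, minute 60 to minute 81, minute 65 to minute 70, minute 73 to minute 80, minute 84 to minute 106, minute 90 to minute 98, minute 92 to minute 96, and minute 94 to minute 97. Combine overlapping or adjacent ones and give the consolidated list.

minute 48 to minute 82, minute 84 to minute 106

minute 50 to minute 67 overlaps/touches minute 48 to minute 82 → extend to minute 48 to minute 82.
minute 60 to minute 81 overlaps/touches minute 48 to minute 82 → extend to minute 48 to minute 82.
minute 65 to minute 70 overlaps/touches minute 48 to minute 82 → extend to minute 48 to minute 82.
minute 73 to minute 80 overlaps/touches minute 48 to minute 82 → extend to minute 48 to minute 82.
minute 84 to minute 106 is disjoint → start new block.
minute 90 to minute 98 overlaps/touches minute 84 to minute 106 → extend to minute 84 to minute 106.
minute 92 to minute 96 overlaps/touches minute 84 to minute 106 → extend to minute 84 to minute 106.
minute 94 to minute 97 overlaps/touches minute 84 to minute 106 → extend to minute 84 to minute 106.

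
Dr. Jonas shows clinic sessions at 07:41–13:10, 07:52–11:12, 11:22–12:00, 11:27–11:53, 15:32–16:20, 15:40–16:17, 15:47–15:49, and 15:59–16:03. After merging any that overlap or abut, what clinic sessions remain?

07:52-11:12 overlaps/touches 07:41-13:10 → extend to 07:41-13:10.
11:22-12:00 overlaps/touches 07:41-13:10 → extend to 07:41-13:10.
11:27-11:53 overlaps/touches 07:41-13:10 → extend to 07:41-13:10.
15:32-16:20 is disjoint → start new block.
15:40-16:17 overlaps/touches 15:32-16:20 → extend to 15:32-16:20.
15:47-15:49 overlaps/touches 15:32-16:20 → extend to 15:32-16:20.
15:59-16:03 overlaps/touches 15:32-16:20 → extend to 15:32-16:20.

07:41-13:10, 15:32-16:20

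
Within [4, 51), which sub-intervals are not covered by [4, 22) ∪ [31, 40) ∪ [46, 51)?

[22, 31) ∪ [40, 46)

Covered (merged): [4, 22), [31, 40), [46, 51).
Complement within [4, 51): [22, 31), [40, 46).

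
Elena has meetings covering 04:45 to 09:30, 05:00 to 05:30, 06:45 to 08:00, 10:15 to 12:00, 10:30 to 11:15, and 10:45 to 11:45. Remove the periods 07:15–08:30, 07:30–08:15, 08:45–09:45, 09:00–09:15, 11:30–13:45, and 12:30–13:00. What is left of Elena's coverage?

04:45–07:15, 08:30–08:45, 10:15–11:30

Merge the first list: 04:45–09:30, 10:15–12:00.
Merge the second list: 07:15–08:30, 08:45–09:45, 11:30–13:45.
04:45–09:30 \ B = 04:45–07:15, 08:30–08:45.
10:15–12:00 \ B = 10:15–11:30.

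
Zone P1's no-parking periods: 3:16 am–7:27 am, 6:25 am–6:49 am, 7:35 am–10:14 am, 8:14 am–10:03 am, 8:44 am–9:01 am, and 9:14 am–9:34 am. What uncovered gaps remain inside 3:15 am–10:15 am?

Covered (merged): 3:16 am–7:27 am, 7:35 am–10:14 am.
Complement within 3:15 am–10:15 am: 3:15 am–3:16 am, 7:27 am–7:35 am, 10:14 am–10:15 am.

3:15 am–3:16 am, 7:27 am–7:35 am, 10:14 am–10:15 am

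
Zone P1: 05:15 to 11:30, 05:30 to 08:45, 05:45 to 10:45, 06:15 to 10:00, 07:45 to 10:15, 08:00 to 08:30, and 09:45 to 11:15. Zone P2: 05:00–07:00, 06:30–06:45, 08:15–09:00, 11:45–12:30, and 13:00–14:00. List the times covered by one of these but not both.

05:00–05:15, 07:00–08:15, 09:00–11:30, 11:45–12:30, 13:00–14:00

A, merged: 05:15–11:30.
B, merged: 05:00–07:00, 08:15–09:00, 11:45–12:30, 13:00–14:00.
A but not B: 07:00–08:15, 09:00–11:30.
B but not A: 05:00–05:15, 11:45–12:30, 13:00–14:00.
Combining gives A △ B.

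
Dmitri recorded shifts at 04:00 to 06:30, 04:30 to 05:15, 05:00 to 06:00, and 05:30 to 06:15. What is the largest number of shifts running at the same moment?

3

Walk the sorted start/end points keeping a running depth.
The depth first hits 3 at 05:00.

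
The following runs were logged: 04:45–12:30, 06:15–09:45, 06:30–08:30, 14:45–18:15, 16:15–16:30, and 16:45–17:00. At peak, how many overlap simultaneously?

Sweep endpoints in order; track running count of active intervals.
Peak of 3 reached at 06:30.

3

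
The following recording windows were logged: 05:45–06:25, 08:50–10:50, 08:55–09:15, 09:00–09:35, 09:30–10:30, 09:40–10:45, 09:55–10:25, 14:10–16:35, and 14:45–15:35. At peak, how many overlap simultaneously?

4

Walk the sorted start/end points keeping a running depth.
The depth first hits 4 at 09:55.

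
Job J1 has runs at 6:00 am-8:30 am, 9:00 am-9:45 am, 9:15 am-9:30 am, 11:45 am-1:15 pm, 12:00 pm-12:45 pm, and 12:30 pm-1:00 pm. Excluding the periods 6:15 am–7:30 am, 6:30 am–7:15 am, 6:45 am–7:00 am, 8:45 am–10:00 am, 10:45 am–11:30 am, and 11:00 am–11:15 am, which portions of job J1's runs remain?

6:00 am–6:15 am, 7:30 am–8:30 am, 11:45 am–1:15 pm

Merge the first list: 6:00 am–8:30 am, 9:00 am–9:45 am, 11:45 am–1:15 pm.
Merge the second list: 6:15 am–7:30 am, 8:45 am–10:00 am, 10:45 am–11:30 am.
6:00 am–8:30 am with B removed leaves 6:00 am–6:15 am, 7:30 am–8:30 am.
9:00 am–9:45 am lies entirely inside B → drops out.
11:45 am–1:15 pm is untouched.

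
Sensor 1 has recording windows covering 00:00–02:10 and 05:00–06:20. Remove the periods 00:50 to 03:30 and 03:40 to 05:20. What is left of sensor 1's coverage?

00:00–02:10 minus B → 00:00–00:50.
05:00–06:20 minus B → 05:20–06:20.

00:00–00:50, 05:20–06:20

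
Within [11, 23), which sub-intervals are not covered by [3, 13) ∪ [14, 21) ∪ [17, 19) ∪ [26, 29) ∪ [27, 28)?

After merging, the occupied span is [3, 13), [14, 21), [26, 29).
Uncovered inside [11, 23): [13, 14), [21, 23).

[13, 14) ∪ [21, 23)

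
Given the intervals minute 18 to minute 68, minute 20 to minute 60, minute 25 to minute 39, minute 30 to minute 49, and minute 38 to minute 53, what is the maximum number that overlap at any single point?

5

At minute 38, 5 of the intervals are simultaneously active.
No point has more.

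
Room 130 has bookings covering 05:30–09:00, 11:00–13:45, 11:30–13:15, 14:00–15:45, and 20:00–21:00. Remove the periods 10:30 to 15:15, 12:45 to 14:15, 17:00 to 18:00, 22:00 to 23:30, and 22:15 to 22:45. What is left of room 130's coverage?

05:30–09:00, 15:15–15:45, 20:00–21:00

Merge the first list: 05:30–09:00, 11:00–13:45, 14:00–15:45, 20:00–21:00.
Merge the second list: 10:30–15:15, 17:00–18:00, 22:00–23:30.
05:30–09:00 is untouched.
11:00–13:45 lies entirely inside B → drops out.
14:00–15:45 with B removed leaves 15:15–15:45.
20:00–21:00 is untouched.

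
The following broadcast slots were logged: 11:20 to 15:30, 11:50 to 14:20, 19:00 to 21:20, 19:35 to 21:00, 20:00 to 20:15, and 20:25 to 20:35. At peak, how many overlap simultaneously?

3

Walk the sorted start/end points keeping a running depth.
The depth first hits 3 at 20:00.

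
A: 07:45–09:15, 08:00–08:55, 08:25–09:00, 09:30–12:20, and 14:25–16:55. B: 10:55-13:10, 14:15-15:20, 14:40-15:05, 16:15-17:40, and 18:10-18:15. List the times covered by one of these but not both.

Merge the first list: 07:45–09:15, 09:30–12:20, 14:25–16:55.
Merge the second list: 10:55–13:10, 14:15–15:20, 16:15–17:40, 18:10–18:15.
A \ B = 07:45–09:15, 09:30–10:55, 15:20–16:15.
B \ A = 12:20–13:10, 14:15–14:25, 16:55–17:40, 18:10–18:15.
Union of the two gives the symmetric difference.

07:45–09:15, 09:30–10:55, 12:20–13:10, 14:15–14:25, 15:20–16:15, 16:55–17:40, 18:10–18:15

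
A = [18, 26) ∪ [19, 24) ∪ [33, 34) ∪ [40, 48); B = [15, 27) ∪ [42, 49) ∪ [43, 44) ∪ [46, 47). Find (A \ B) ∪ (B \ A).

[15, 18) ∪ [26, 27) ∪ [33, 34) ∪ [40, 42) ∪ [48, 49)

A, merged: [18, 26), [33, 34), [40, 48).
B, merged: [15, 27), [42, 49).
A \ B = [33, 34), [40, 42).
B \ A = [15, 18), [26, 27), [48, 49).
Union of the two gives the symmetric difference.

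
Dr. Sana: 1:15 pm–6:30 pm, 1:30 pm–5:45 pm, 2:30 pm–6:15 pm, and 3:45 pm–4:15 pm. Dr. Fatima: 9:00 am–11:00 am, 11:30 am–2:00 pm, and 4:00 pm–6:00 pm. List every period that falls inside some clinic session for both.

1:15 pm–2:00 pm, 4:00 pm–6:00 pm

Merge the first list: 1:15 pm–6:30 pm.
1:15 pm–6:30 pm overlaps B on 1:15 pm–2:00 pm, 4:00 pm–6:00 pm.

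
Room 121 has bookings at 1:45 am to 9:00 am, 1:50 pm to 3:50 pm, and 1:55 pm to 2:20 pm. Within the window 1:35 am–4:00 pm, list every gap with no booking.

The merged coverage is 1:45 am–9:00 am, 1:50 pm–3:50 pm.
Uncovered inside 1:35 am–4:00 pm: 1:35 am–1:45 am, 9:00 am–1:50 pm, 3:50 pm–4:00 pm.

1:35 am–1:45 am, 9:00 am–1:50 pm, 3:50 pm–4:00 pm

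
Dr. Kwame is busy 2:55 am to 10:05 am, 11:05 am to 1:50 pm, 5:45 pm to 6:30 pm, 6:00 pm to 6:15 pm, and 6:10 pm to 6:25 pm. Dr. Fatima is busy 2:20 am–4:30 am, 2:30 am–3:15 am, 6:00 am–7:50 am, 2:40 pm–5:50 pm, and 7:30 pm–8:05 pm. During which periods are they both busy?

A, merged: 2:55 am–10:05 am, 11:05 am–1:50 pm, 5:45 pm–6:30 pm.
B, merged: 2:20 am–4:30 am, 6:00 am–7:50 am, 2:40 pm–5:50 pm, 7:30 pm–8:05 pm.
2:55 am–10:05 am overlaps B on 2:55 am–4:30 am, 6:00 am–7:50 am.
11:05 am–1:50 pm falls entirely outside B.
5:45 pm–6:30 pm overlaps B on 5:45 pm–5:50 pm.

2:55 am–4:30 am, 6:00 am–7:50 am, 5:45 pm–5:50 pm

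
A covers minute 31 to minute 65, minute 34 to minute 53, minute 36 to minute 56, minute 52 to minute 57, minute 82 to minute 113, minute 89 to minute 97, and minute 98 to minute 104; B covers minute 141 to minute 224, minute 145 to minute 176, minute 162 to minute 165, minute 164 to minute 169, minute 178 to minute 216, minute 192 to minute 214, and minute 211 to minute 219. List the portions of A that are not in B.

A, merged: minute 31 to minute 65, minute 82 to minute 113.
B, merged: minute 141 to minute 224.
minute 31 to minute 65: nothing removed.
minute 82 to minute 113: nothing removed.

minute 31 to minute 65, minute 82 to minute 113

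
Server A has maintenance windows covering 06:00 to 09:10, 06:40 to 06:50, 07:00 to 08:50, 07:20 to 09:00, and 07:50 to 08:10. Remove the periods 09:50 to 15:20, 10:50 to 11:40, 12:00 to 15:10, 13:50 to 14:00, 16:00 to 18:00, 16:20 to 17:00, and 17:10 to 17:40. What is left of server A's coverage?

06:00–09:10

First set merges to 06:00–09:10.
Second set merges to 09:50–15:20, 16:00–18:00.
06:00–09:10 is untouched.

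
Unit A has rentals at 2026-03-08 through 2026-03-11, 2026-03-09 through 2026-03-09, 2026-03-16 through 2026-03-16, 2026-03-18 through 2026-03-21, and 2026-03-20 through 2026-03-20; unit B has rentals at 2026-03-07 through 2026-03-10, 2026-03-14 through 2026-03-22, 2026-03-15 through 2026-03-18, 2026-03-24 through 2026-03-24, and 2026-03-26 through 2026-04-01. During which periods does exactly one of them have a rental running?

A, merged: 2026-03-08 through 2026-03-11, 2026-03-16 through 2026-03-16, 2026-03-18 through 2026-03-21.
B, merged: 2026-03-07 through 2026-03-10, 2026-03-14 through 2026-03-22, 2026-03-24 through 2026-03-24, 2026-03-26 through 2026-04-01.
A but not B: 2026-03-11 through 2026-03-11.
B but not A: 2026-03-07 through 2026-03-07, 2026-03-14 through 2026-03-15, 2026-03-17 through 2026-03-17, 2026-03-22 through 2026-03-22, 2026-03-24 through 2026-03-24, 2026-03-26 through 2026-04-01.
Combining gives A △ B.

2026-03-07 through 2026-03-07, 2026-03-11 through 2026-03-11, 2026-03-14 through 2026-03-15, 2026-03-17 through 2026-03-17, 2026-03-22 through 2026-03-22, 2026-03-24 through 2026-03-24, 2026-03-26 through 2026-04-01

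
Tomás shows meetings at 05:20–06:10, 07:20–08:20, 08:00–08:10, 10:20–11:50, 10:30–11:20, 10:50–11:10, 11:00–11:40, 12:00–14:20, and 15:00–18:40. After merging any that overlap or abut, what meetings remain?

07:20-08:20 is disjoint → start new block.
08:00-08:10 overlaps/touches 07:20-08:20 → extend to 07:20-08:20.
10:20-11:50 is disjoint → start new block.
10:30-11:20 overlaps/touches 10:20-11:50 → extend to 10:20-11:50.
10:50-11:10 overlaps/touches 10:20-11:50 → extend to 10:20-11:50.
11:00-11:40 overlaps/touches 10:20-11:50 → extend to 10:20-11:50.
12:00-14:20 is disjoint → start new block.
15:00-18:40 is disjoint → start new block.

05:20-06:10, 07:20-08:20, 10:20-11:50, 12:00-14:20, 15:00-18:40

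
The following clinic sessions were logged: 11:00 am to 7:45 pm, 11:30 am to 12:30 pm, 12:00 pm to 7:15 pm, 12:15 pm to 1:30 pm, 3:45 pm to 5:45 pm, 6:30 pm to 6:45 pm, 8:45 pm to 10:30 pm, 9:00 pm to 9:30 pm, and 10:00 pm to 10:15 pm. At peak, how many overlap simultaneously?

4

At 12:15 pm, 4 of the intervals are simultaneously active.
No point has more.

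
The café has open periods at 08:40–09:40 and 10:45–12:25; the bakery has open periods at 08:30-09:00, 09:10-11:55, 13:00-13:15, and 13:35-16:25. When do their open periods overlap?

08:40-09:40 overlaps B on 08:40-09:00, 09:10-09:40.
10:45-12:25 overlaps B on 10:45-11:55.

08:40-09:00, 09:10-09:40, 10:45-11:55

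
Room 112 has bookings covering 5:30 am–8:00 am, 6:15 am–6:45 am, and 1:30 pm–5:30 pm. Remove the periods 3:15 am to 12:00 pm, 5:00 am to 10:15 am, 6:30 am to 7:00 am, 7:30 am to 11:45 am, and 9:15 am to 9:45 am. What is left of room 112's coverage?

First set merges to 5:30 am–8:00 am, 1:30 pm–5:30 pm.
Second set merges to 3:15 am–12:00 pm.
5:30 am–8:00 am: fully covered by B → removed.
1:30 pm–5:30 pm: no B overlap → unchanged.

1:30 pm–5:30 pm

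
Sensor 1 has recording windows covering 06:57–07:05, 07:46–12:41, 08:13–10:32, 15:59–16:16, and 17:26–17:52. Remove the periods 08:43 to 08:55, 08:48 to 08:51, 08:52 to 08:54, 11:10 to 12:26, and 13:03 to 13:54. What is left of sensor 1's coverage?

A, merged: 06:57-07:05, 07:46-12:41, 15:59-16:16, 17:26-17:52.
B, merged: 08:43-08:55, 11:10-12:26, 13:03-13:54.
06:57-07:05: nothing removed.
07:46-12:41 \ B = 07:46-08:43, 08:55-11:10, 12:26-12:41.
15:59-16:16: nothing removed.
17:26-17:52: nothing removed.

06:57-07:05, 07:46-08:43, 08:55-11:10, 12:26-12:41, 15:59-16:16, 17:26-17:52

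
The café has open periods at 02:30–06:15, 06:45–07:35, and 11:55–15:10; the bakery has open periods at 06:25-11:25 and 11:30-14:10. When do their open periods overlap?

06:45-07:35, 11:55-14:10

02:30-06:15: no overlap with the second set.
06:45-07:35 meets the second set on 06:45-07:35.
11:55-15:10 meets the second set on 11:55-14:10.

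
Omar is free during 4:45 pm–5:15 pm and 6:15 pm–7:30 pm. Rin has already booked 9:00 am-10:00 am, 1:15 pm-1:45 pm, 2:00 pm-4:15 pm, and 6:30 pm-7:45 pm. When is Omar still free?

4:45 pm–5:15 pm: no B overlap → unchanged.
6:15 pm–7:30 pm minus B → 6:15 pm–6:30 pm.

4:45 pm–5:15 pm, 6:15 pm–6:30 pm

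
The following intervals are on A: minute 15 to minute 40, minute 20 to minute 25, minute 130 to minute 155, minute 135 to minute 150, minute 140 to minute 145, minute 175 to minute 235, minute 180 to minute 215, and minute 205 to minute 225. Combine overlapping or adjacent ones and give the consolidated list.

minute 15 to minute 40, minute 130 to minute 155, minute 175 to minute 235

minute 20 to minute 25 overlaps/touches minute 15 to minute 40 → extend to minute 15 to minute 40.
minute 130 to minute 155 is disjoint → start new block.
minute 135 to minute 150 overlaps/touches minute 130 to minute 155 → extend to minute 130 to minute 155.
minute 140 to minute 145 overlaps/touches minute 130 to minute 155 → extend to minute 130 to minute 155.
minute 175 to minute 235 is disjoint → start new block.
minute 180 to minute 215 overlaps/touches minute 175 to minute 235 → extend to minute 175 to minute 235.
minute 205 to minute 225 overlaps/touches minute 175 to minute 235 → extend to minute 175 to minute 235.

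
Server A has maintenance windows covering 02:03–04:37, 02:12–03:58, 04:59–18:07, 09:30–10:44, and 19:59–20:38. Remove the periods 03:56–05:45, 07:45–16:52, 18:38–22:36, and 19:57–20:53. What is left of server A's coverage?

Merge the first list: 02:03–04:37, 04:59–18:07, 19:59–20:38.
Merge the second list: 03:56–05:45, 07:45–16:52, 18:38–22:36.
02:03–04:37 with B removed leaves 02:03–03:56.
04:59–18:07 with B removed leaves 05:45–07:45, 16:52–18:07.
19:59–20:38 lies entirely inside B → drops out.

02:03–03:56, 05:45–07:45, 16:52–18:07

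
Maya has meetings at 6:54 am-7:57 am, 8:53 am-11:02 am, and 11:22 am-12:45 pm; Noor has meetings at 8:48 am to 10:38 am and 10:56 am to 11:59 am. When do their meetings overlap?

8:53 am–10:38 am, 10:56 am–11:02 am, 11:22 am–11:59 am

6:54 am–7:57 am falls entirely outside B.
8:53 am–11:02 am overlaps B on 8:53 am–10:38 am, 10:56 am–11:02 am.
11:22 am–12:45 pm overlaps B on 11:22 am–11:59 am.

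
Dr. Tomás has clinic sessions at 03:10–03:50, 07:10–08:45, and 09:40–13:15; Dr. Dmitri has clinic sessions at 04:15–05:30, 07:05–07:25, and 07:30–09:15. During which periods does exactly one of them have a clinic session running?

03:10–03:50, 04:15–05:30, 07:05–07:10, 07:25–07:30, 08:45–09:15, 09:40–13:15

Only in the first: 03:10–03:50, 07:25–07:30, 09:40–13:15.
Only in the second: 04:15–05:30, 07:05–07:10, 08:45–09:15.
Together these are the periods covered by exactly one.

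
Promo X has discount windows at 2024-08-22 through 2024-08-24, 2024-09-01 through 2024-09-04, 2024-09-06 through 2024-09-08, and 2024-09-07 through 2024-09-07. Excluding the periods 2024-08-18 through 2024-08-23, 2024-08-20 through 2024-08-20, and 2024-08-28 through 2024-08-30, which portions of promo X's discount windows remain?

A, merged: 2024-08-22 through 2024-08-24, 2024-09-01 through 2024-09-04, 2024-09-06 through 2024-09-08.
B, merged: 2024-08-18 through 2024-08-23, 2024-08-28 through 2024-08-30.
2024-08-22 through 2024-08-24 minus B → 2024-08-24 through 2024-08-24.
2024-09-01 through 2024-09-04: no B overlap → unchanged.
2024-09-06 through 2024-09-08: no B overlap → unchanged.

2024-08-24 through 2024-08-24, 2024-09-01 through 2024-09-04, 2024-09-06 through 2024-09-08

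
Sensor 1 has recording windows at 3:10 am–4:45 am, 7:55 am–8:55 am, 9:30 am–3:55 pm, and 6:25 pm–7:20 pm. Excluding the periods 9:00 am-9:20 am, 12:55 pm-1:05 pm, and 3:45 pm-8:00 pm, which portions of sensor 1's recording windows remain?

3:10 am-4:45 am: nothing removed.
7:55 am-8:55 am: nothing removed.
9:30 am-3:55 pm \ B = 9:30 am-12:55 pm, 1:05 pm-3:45 pm.
6:25 pm-7:20 pm: entirely removed.

3:10 am-4:45 am, 7:55 am-8:55 am, 9:30 am-12:55 pm, 1:05 pm-3:45 pm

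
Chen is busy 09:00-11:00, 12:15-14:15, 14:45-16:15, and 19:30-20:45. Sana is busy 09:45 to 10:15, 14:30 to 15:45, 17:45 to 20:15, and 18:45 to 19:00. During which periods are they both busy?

09:45–10:15, 14:45–15:45, 19:30–20:15

Second set merges to 09:45–10:15, 14:30–15:45, 17:45–20:15.
09:00–11:00 overlaps B on 09:45–10:15.
12:15–14:15 falls entirely outside B.
14:45–16:15 overlaps B on 14:45–15:45.
19:30–20:45 overlaps B on 19:30–20:15.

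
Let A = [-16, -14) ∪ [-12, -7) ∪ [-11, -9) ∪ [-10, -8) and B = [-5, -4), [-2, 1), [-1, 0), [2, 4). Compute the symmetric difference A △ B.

Merge the first list: [-16, -14), [-12, -7).
Merge the second list: [-5, -4), [-2, 1), [2, 4).
A but not B: [-16, -14), [-12, -7).
B but not A: [-5, -4), [-2, 1), [2, 4).
Combining gives A △ B.

[-16, -14) ∪ [-12, -7) ∪ [-5, -4) ∪ [-2, 1) ∪ [2, 4)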